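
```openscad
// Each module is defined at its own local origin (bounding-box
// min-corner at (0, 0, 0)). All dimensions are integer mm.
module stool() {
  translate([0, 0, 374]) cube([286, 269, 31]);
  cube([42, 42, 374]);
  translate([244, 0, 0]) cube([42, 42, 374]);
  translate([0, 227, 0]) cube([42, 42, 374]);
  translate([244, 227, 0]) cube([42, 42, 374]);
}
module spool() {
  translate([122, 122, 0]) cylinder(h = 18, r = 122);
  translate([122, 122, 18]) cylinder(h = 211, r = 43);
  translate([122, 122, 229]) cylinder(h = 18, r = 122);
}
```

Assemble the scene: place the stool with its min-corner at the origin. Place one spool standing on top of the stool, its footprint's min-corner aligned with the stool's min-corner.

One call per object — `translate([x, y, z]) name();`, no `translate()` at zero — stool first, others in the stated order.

stool();
translate([0, 0, 405]) spool();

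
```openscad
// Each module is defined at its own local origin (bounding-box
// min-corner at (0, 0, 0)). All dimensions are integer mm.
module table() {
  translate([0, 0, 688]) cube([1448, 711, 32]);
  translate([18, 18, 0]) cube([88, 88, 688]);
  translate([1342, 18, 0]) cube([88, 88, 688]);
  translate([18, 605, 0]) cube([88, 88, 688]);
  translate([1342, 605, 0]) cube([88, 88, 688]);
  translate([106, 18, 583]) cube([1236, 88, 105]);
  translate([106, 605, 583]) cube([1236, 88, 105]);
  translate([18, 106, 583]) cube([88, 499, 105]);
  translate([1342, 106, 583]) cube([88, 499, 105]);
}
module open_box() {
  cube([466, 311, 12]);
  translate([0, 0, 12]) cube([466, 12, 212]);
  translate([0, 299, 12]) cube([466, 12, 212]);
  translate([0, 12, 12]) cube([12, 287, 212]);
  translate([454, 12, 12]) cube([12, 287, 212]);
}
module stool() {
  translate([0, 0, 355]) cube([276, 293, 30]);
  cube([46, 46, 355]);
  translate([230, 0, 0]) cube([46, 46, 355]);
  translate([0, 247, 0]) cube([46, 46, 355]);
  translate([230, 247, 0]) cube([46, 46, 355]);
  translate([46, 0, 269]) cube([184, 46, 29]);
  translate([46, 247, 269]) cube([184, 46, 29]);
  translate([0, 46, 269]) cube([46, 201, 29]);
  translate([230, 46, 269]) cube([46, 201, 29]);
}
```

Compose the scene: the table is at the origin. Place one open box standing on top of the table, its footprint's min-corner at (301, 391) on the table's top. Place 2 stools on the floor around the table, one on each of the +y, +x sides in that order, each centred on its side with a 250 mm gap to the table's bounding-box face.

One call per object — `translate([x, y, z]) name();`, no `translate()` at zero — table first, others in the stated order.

table();
translate([301, 391, 720]) open_box();
translate([586, 961, 0]) stool();
translate([1698, 209, 0]) stool();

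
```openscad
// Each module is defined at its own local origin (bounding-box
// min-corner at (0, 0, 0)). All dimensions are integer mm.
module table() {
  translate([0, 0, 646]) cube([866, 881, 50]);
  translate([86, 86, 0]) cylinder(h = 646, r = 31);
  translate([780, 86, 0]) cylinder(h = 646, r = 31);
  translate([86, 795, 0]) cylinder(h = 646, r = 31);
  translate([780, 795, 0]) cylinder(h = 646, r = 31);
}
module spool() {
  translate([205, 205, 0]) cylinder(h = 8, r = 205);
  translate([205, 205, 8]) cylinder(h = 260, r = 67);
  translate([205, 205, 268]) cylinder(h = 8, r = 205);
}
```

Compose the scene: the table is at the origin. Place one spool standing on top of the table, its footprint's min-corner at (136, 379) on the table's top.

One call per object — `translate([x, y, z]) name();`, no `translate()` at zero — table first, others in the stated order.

table();
translate([136, 379, 696]) spool();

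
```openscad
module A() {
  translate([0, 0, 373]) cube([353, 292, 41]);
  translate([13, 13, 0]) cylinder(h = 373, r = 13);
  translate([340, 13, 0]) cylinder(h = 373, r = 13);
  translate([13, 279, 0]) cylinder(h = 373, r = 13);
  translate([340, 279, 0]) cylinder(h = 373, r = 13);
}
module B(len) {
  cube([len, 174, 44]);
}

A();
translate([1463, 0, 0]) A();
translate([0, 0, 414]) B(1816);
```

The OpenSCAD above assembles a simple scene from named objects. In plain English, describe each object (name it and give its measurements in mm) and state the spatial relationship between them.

A is a four-legged stool. The seat is a 353×292×41 mm slab whose top surface is at z = 414 mm; four round legs, each 26 mm in diameter, run from the floor (z = 0) to the underside of the seat, each leg's axis is inset half a diameter from the nearest pair of seat edges (so the leg's bounding box is flush with the corner).

B is a rectangular beam 1816 mm long (x), 174 mm deep (y), 44 mm thick (z).

The beam spans the tops of two stools placed 1110 mm apart, resting at z = 414 mm.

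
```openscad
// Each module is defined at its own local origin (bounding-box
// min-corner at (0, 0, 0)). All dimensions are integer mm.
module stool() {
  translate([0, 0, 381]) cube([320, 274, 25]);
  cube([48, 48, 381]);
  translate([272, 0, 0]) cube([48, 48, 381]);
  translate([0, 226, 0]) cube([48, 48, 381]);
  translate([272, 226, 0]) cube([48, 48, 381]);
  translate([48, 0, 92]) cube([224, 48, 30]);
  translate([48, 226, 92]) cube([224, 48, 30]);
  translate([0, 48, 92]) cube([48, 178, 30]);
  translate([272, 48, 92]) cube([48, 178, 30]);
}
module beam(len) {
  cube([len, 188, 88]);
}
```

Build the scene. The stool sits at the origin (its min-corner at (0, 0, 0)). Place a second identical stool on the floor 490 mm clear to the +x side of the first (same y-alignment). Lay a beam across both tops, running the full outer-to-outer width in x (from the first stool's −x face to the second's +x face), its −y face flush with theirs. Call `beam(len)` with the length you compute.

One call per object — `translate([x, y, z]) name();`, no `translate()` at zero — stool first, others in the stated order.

stool();
translate([810, 0, 0]) stool();
translate([0, 0, 406]) beam(1130);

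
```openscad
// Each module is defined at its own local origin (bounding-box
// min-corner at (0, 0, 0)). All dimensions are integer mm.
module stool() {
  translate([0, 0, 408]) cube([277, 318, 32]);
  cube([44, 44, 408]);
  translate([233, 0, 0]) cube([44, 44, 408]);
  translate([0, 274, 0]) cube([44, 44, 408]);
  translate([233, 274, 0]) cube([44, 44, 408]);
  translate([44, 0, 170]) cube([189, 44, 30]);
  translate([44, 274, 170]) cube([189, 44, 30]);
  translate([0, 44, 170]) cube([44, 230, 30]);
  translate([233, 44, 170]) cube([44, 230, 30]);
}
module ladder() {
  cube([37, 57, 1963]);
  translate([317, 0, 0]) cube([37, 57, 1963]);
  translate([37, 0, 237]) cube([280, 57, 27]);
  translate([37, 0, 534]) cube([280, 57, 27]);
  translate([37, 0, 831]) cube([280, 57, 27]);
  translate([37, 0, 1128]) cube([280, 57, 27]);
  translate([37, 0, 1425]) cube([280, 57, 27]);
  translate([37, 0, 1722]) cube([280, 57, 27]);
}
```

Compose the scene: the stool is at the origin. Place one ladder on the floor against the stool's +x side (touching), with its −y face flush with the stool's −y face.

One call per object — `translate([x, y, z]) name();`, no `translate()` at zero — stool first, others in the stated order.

stool();
translate([277, 0, 0]) ladder();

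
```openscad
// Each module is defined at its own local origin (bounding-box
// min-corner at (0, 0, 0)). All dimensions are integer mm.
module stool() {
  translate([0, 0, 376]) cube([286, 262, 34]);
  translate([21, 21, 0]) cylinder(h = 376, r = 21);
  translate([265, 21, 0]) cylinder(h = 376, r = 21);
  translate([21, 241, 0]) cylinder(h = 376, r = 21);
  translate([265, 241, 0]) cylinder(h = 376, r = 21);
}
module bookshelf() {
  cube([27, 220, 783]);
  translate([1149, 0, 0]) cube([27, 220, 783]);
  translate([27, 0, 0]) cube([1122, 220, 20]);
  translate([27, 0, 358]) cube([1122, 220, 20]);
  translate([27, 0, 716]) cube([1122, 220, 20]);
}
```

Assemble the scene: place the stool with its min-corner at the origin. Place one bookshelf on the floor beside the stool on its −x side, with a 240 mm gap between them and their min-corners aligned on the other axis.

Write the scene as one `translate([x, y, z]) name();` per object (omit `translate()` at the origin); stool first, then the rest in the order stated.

stool();
translate([-1416, 0, 0]) bookshelf();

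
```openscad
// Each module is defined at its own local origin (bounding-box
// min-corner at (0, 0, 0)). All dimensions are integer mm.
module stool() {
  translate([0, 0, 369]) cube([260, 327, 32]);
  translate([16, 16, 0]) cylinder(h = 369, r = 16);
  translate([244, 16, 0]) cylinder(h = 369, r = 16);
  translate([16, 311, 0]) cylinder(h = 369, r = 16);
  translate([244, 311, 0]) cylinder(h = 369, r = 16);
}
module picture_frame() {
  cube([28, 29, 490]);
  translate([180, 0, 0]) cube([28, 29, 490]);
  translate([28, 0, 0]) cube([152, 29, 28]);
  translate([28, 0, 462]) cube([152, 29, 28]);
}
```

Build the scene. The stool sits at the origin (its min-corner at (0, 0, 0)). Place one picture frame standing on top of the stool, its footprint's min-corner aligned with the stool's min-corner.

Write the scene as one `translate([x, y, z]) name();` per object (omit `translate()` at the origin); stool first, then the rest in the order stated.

stool();
translate([0, 0, 401]) picture_frame();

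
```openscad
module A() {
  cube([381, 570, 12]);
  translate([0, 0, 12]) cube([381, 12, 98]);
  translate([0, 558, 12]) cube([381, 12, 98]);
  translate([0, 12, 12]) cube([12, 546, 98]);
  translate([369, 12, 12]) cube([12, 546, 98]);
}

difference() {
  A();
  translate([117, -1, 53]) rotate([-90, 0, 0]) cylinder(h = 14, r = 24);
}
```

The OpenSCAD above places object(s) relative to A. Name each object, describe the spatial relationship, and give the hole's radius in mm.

A is an open box. The open box has a circular hole through its front wall. The hole's radius is 24 mm.

The subtracted cylinder has r = 24 mm.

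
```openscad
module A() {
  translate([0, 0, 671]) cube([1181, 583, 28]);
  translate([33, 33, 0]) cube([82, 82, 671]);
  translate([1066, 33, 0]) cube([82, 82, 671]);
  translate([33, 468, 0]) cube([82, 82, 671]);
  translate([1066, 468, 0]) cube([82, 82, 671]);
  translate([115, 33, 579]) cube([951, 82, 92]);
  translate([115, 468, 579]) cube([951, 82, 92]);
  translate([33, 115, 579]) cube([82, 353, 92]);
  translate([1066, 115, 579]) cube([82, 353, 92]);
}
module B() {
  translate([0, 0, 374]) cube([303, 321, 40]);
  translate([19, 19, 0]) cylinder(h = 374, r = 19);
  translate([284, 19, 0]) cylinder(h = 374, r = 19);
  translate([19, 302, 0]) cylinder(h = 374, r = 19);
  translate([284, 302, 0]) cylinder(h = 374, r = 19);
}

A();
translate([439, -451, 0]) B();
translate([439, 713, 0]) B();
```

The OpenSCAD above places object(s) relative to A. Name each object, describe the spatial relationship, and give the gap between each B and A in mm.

A is a table. B is a stool. Two stools sit around the table at the −y, +y sides. The gap between each stool and the table is 130 mm.

Each stool's nearest face is 130 mm from the table's bounding box.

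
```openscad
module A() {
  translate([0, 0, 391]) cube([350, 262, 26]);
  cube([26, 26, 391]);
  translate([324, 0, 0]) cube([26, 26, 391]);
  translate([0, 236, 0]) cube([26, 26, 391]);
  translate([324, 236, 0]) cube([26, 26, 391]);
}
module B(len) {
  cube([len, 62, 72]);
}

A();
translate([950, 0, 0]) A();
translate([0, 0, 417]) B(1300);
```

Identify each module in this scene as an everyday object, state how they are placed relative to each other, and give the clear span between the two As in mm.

A is a stool. B is a beam. A beam spans the tops of two stools. The clear span between the two stools is 600 mm.

Second stool starts at x = 950; first ends at x = 350; clear span = 950 − 350 = 600 mm.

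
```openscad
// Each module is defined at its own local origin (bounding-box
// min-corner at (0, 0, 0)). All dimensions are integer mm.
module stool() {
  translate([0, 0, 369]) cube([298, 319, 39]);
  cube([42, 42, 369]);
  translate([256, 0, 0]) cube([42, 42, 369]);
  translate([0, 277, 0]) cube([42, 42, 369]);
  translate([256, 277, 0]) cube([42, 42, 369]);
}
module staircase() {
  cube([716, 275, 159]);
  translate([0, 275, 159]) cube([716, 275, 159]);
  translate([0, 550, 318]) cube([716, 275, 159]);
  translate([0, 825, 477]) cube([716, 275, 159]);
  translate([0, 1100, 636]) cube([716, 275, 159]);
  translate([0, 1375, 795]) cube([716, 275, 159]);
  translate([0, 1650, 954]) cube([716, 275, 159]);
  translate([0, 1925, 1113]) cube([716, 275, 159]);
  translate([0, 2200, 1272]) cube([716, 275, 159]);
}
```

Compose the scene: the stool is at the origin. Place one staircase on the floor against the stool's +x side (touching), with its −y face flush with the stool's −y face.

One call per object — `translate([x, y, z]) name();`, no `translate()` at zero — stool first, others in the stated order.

stool();
translate([298, 0, 0]) staircase();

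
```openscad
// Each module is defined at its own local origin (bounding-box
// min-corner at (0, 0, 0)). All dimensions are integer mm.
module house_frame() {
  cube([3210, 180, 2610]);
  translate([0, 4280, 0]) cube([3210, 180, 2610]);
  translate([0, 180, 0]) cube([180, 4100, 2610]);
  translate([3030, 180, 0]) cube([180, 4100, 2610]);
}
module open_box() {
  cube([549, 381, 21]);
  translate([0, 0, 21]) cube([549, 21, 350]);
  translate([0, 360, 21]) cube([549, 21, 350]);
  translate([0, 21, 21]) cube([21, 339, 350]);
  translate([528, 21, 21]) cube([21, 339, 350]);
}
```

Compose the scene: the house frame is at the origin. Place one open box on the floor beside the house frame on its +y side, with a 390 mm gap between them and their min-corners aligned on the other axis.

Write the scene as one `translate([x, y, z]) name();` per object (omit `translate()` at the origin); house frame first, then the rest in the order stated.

house_frame();
translate([0, 4850, 0]) open_box();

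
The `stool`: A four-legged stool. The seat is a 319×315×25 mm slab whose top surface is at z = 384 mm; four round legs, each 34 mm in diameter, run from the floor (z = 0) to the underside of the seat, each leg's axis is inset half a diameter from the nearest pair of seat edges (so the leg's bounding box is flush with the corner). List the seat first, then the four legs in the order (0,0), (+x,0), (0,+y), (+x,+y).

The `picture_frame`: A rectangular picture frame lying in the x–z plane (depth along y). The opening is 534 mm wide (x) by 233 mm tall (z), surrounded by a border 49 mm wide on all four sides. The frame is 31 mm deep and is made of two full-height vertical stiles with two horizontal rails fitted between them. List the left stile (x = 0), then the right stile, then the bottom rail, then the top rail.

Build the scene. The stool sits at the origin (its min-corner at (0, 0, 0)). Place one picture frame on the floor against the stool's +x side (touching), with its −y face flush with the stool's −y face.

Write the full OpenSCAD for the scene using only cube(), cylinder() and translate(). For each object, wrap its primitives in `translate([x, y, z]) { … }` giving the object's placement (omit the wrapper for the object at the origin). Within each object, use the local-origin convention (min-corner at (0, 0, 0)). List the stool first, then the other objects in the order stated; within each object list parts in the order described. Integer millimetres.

translate([0, 0, 359]) cube([319, 315, 25]);
translate([17, 17, 0]) cylinder(h = 359, r = 17);
translate([302, 17, 0]) cylinder(h = 359, r = 17);
translate([17, 298, 0]) cylinder(h = 359, r = 17);
translate([302, 298, 0]) cylinder(h = 359, r = 17);
translate([319, 0, 0]) {
  cube([49, 31, 331]);
  translate([583, 0, 0]) cube([49, 31, 331]);
  translate([49, 0, 0]) cube([534, 31, 49]);
  translate([49, 0, 282]) cube([534, 31, 49]);
}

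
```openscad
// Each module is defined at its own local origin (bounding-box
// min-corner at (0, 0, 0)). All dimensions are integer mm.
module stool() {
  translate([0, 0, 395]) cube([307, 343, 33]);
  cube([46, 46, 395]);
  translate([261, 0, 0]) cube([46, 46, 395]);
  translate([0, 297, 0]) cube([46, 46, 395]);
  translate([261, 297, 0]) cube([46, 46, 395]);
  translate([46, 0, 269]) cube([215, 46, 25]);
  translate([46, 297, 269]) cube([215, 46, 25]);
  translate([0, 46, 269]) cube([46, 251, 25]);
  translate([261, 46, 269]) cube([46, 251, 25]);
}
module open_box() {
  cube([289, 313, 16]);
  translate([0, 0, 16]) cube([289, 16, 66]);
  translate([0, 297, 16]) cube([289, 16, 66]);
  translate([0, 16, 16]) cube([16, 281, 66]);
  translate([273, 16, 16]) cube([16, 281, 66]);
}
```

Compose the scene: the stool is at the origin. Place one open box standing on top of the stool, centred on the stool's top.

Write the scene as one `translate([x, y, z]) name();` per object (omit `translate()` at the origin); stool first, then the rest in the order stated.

stool();
translate([9, 15, 428]) open_box();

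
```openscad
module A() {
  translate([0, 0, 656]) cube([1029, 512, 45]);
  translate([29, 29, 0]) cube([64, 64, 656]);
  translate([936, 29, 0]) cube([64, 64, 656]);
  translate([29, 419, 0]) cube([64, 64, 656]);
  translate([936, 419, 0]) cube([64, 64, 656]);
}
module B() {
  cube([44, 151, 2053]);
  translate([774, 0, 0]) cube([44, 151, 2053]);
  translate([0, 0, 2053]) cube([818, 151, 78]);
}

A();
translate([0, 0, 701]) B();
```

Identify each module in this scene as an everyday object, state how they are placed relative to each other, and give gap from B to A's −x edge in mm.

The door frame's min-x is at 0; the table's min-x is 0; gap = 0 mm.

A is a table. B is a door frame. The door frame is on top of the table. The gap from the door frame to the table's −x edge is 0 mm.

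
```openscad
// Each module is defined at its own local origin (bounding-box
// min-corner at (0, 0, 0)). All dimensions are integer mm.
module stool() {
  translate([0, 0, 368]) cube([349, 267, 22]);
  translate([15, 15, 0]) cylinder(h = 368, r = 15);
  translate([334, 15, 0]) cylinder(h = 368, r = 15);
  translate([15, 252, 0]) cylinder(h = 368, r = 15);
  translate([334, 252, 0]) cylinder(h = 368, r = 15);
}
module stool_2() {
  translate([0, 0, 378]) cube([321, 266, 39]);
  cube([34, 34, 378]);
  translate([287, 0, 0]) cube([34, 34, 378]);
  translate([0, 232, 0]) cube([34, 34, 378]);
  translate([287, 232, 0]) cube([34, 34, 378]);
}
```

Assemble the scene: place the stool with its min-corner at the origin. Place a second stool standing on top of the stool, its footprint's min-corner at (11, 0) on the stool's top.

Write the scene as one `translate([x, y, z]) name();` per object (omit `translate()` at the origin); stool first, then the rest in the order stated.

stool();
translate([11, 0, 390]) stool_2();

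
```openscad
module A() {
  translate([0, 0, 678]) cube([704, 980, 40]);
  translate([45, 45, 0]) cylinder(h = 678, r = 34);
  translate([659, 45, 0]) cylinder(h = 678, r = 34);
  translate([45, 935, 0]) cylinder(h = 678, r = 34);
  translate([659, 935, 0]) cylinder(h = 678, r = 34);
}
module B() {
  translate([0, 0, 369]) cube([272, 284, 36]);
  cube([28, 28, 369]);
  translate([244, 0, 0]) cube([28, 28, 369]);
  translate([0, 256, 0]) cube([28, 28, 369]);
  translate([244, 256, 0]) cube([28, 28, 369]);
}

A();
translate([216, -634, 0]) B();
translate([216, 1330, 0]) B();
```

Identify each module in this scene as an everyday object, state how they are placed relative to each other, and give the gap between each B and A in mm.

Each stool's nearest face is 350 mm from the table's bounding box.

A is a table. B is a stool. Two stools sit around the table at the −y, +y sides. The gap between each stool and the table is 350 mm.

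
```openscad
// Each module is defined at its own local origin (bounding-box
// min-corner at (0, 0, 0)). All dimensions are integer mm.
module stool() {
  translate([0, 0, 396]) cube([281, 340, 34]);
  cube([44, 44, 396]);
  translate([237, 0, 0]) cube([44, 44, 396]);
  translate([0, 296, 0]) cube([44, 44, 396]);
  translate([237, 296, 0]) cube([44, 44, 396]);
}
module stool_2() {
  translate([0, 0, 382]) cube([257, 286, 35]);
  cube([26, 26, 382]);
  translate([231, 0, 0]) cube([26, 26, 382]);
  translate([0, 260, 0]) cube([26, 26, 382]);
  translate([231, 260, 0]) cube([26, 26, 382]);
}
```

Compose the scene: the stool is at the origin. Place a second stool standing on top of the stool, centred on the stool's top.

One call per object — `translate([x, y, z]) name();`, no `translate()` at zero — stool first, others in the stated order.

stool();
translate([12, 27, 430]) stool_2();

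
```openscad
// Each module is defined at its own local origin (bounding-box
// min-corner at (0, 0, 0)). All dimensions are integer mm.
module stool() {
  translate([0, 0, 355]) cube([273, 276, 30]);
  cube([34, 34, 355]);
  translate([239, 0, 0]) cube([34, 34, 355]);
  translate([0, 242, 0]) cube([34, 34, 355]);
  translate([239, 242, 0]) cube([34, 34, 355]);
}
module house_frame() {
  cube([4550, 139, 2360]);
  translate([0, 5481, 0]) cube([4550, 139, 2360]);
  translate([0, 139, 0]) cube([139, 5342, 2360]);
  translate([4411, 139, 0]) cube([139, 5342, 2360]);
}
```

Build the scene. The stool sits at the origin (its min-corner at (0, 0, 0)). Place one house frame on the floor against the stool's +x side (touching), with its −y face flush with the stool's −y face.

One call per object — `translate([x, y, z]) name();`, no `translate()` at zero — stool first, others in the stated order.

stool();
translate([273, 0, 0]) house_frame();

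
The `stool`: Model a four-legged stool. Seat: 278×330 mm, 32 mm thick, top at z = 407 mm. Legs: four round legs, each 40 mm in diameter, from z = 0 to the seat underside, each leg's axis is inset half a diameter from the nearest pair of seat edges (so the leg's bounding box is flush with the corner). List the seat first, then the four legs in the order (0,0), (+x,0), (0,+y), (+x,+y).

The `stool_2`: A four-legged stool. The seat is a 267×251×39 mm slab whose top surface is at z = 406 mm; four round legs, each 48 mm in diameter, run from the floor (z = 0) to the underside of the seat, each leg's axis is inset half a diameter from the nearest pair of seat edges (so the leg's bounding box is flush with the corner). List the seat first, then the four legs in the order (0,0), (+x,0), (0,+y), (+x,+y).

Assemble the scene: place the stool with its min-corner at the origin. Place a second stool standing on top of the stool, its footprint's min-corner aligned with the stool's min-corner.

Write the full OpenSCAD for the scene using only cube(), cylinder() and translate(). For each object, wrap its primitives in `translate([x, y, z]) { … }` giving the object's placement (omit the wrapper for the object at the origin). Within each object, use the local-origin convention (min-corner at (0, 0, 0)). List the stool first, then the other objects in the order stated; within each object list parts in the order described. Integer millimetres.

translate([0, 0, 375]) cube([278, 330, 32]);
translate([20, 20, 0]) cylinder(h = 375, r = 20);
translate([258, 20, 0]) cylinder(h = 375, r = 20);
translate([20, 310, 0]) cylinder(h = 375, r = 20);
translate([258, 310, 0]) cylinder(h = 375, r = 20);
translate([0, 0, 407]) {
  translate([0, 0, 367]) cube([267, 251, 39]);
  translate([24, 24, 0]) cylinder(h = 367, r = 24);
  translate([243, 24, 0]) cylinder(h = 367, r = 24);
  translate([24, 227, 0]) cylinder(h = 367, r = 24);
  translate([243, 227, 0]) cylinder(h = 367, r = 24);
}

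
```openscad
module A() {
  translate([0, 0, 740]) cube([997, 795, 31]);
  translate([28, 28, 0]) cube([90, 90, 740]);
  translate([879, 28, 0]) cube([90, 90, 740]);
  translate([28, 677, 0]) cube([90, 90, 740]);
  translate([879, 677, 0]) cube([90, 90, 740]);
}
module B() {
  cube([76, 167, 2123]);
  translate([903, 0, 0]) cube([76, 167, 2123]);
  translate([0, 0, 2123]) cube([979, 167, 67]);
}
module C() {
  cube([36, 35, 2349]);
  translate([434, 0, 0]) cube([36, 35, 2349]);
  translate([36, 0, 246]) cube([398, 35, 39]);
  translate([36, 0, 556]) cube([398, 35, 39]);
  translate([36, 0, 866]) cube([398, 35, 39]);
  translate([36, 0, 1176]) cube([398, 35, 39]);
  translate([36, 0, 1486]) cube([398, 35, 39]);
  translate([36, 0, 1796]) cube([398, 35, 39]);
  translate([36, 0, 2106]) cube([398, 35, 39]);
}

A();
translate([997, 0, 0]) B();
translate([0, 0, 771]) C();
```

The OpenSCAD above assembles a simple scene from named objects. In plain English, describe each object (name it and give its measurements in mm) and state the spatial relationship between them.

A is a rectangular dining table. The top is 997×795×31 mm with its upper surface at z = 771 mm. It stands on four 90×90 mm square legs, each inset 28 mm from the nearest pair of top edges, running from the floor to the underside of the top.

B is a door frame. The clear opening is 827 mm wide and 2123 mm high. Two 76 mm wide jambs, 167 mm deep, stand either side of the opening from the floor to the top of the opening. A 67 mm thick head sits across the top of both jambs, spanning the full outside width of the frame.

C is a wooden ladder with two side rails of 36×35 mm section and 2349 mm height, set 470 mm apart overall. Between them run 7 rectangular rungs (35 mm deep, 39 mm thick), front faces flush with the rails' −y face. The bottom of the first rung is 246 mm above the floor and each subsequent rung is 310 mm higher than the one below.

The door frame is against the table's +x side, with their −y faces flush. The ladder is on top of the table.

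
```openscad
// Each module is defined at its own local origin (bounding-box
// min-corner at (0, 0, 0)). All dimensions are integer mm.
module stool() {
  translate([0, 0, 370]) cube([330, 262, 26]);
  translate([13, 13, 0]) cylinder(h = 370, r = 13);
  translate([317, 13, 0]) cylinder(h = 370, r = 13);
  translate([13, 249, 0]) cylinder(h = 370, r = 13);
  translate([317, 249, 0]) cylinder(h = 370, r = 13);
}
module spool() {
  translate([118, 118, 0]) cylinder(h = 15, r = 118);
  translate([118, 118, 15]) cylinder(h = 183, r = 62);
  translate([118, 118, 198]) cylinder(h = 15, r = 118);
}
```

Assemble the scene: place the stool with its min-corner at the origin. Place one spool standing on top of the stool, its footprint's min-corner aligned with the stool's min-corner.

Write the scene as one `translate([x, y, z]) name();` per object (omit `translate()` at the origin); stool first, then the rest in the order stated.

stool();
translate([0, 0, 396]) spool();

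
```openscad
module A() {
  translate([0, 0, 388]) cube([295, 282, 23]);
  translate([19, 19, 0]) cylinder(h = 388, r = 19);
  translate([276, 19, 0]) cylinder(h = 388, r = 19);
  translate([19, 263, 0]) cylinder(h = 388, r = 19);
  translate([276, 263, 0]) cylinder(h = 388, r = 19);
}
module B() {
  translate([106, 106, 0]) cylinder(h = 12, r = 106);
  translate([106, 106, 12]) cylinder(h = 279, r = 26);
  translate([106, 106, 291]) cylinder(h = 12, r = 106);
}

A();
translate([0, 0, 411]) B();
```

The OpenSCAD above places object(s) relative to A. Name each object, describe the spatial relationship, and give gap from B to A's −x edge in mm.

A is a stool. B is a spool. The spool is on top of the stool. The gap from the spool to the stool's −x edge is 0 mm.

The spool's min-x is at 0; the stool's min-x is 0; gap = 0 mm.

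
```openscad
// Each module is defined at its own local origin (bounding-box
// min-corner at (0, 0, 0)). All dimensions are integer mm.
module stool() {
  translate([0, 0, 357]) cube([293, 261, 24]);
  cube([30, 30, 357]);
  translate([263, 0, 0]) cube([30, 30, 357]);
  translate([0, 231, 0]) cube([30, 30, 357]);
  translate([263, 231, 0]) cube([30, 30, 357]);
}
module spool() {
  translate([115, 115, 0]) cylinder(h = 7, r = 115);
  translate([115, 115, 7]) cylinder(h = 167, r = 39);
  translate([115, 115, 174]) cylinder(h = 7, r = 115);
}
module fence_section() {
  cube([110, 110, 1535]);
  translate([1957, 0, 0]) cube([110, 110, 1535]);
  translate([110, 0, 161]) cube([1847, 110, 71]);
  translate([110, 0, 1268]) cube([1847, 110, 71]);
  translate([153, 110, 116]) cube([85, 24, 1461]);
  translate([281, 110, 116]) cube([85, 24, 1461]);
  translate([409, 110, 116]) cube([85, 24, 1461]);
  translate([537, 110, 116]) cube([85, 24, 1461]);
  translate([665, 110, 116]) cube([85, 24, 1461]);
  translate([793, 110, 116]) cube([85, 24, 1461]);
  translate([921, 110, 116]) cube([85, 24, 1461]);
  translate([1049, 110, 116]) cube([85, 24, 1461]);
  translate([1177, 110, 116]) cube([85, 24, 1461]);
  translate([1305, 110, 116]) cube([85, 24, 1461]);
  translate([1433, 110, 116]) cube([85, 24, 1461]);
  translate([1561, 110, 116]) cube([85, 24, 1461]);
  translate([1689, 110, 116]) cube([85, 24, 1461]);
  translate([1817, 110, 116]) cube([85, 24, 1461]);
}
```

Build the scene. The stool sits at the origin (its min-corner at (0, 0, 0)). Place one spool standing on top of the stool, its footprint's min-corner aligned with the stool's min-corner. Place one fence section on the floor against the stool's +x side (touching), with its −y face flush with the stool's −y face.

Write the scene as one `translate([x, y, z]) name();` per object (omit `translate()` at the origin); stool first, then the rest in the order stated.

stool();
translate([0, 0, 381]) spool();
translate([293, 0, 0]) fence_section();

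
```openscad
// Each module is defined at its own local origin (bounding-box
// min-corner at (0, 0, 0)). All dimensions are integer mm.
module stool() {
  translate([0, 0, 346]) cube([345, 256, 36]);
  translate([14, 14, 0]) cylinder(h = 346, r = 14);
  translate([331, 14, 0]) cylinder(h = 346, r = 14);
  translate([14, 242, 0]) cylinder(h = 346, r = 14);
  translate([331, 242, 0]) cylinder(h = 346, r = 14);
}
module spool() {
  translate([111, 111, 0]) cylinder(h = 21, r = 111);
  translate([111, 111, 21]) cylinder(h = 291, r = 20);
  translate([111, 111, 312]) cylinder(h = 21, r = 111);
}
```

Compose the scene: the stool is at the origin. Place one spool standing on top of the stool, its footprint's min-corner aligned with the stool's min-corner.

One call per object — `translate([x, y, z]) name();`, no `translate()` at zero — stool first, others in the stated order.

stool();
translate([0, 0, 382]) spool();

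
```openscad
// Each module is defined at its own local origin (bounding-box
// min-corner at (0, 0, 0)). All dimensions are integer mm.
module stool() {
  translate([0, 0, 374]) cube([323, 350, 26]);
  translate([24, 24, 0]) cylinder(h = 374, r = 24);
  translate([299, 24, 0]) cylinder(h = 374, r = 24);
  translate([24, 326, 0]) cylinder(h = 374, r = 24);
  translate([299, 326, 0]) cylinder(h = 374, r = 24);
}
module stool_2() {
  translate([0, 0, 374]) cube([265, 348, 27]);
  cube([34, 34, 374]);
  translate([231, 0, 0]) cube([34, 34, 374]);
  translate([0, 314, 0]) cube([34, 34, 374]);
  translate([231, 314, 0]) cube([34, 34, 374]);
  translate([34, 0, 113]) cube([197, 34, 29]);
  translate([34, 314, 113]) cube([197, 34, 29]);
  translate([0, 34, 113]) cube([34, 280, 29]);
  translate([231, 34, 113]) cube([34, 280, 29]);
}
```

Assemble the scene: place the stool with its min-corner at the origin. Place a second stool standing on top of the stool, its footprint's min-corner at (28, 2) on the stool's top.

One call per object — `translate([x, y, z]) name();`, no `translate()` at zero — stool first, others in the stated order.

stool();
translate([28, 2, 400]) stool_2();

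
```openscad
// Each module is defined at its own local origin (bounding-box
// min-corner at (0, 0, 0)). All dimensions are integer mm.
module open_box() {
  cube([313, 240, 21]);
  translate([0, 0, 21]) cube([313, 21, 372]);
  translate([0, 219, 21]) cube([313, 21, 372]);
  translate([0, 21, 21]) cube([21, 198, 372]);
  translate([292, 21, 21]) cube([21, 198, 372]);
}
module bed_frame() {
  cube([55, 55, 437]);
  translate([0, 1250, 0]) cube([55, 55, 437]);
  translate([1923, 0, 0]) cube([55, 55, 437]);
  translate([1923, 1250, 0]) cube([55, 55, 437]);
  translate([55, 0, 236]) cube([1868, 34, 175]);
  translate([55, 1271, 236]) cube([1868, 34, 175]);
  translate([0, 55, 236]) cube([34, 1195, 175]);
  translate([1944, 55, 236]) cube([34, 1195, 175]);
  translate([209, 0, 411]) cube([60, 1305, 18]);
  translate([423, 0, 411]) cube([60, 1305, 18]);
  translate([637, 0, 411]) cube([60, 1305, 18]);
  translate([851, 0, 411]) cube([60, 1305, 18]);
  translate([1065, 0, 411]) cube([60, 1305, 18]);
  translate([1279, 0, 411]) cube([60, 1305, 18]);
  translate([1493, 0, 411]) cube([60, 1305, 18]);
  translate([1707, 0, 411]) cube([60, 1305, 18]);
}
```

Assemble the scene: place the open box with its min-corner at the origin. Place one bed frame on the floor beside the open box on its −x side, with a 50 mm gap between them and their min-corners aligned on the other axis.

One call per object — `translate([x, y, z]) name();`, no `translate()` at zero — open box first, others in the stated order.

open_box();
translate([-2028, 0, 0]) bed_frame();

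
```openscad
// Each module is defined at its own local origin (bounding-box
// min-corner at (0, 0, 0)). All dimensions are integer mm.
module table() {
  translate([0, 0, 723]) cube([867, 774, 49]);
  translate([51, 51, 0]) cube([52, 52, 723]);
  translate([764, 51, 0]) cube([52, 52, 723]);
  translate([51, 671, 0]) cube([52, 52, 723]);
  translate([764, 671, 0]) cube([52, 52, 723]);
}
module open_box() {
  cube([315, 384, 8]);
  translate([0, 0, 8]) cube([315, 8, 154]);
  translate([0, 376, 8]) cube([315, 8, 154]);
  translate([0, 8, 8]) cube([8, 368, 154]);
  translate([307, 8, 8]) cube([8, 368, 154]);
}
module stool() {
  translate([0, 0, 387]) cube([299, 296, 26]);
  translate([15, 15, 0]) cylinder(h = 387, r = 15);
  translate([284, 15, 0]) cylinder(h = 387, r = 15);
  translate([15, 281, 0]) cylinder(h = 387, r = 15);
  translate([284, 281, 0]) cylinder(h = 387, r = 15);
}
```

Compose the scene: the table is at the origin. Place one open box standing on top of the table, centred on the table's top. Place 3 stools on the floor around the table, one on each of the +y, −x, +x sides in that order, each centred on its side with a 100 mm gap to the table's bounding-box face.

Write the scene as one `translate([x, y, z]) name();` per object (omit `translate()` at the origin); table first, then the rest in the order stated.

table();
translate([276, 195, 772]) open_box();
translate([284, 874, 0]) stool();
translate([-399, 239, 0]) stool();
translate([967, 239, 0]) stool();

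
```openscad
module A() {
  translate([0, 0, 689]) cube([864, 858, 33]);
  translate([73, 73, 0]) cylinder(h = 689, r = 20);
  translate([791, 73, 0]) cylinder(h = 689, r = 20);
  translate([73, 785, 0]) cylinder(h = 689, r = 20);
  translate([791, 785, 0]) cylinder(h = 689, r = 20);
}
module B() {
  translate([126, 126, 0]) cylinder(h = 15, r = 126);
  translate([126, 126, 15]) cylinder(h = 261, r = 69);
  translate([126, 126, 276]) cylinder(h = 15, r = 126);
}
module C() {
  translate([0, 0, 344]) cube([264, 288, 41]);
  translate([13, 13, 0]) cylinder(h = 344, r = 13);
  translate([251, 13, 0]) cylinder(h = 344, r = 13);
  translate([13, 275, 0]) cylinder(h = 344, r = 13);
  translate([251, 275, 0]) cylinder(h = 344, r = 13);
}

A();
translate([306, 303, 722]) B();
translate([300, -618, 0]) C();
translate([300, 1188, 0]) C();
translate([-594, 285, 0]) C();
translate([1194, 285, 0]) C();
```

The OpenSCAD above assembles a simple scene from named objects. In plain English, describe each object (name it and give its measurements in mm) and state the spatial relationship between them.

A is a table with a 864×858 mm rectangular top, 33 mm thick, top surface at z = 722 mm, supported by four round legs of 40 mm diameter, each leg's bounding box inset 53 mm from the nearest pair of top edges, running from the floor.

B is a spool: two coaxial disc flanges of radius 126 mm and thickness 15 mm, joined by a core cylinder of radius 69 mm and height 261 mm. The lower flange rests on z = 0 and the three cylinders share a vertical axis.

C is a simple wooden stool: a rectangular seat 264 mm (x) by 288 mm (y), 41 mm thick, top face at z = 385 mm, on four round legs, each 26 mm in diameter. The legs rest on z = 0, each leg's axis is inset half a diameter from the nearest pair of seat edges (so the leg's bounding box is flush with the corner).

The spool is on top of the table, centred. Four stools sit around the table at the −y, +y, −x, +x sides.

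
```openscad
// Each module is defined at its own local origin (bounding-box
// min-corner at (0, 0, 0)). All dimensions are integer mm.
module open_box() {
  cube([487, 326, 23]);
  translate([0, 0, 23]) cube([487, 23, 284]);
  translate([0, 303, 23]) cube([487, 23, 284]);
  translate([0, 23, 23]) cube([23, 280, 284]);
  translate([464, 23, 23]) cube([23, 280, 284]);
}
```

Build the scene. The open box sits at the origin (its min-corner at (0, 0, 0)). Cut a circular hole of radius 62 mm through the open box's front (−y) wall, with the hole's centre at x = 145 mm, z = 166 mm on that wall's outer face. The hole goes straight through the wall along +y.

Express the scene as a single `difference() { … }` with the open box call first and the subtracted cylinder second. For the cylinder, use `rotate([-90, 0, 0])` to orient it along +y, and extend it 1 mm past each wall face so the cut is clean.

difference() {
  open_box();
  translate([145, -1, 166]) rotate([-90, 0, 0]) cylinder(h = 25, r = 62);
}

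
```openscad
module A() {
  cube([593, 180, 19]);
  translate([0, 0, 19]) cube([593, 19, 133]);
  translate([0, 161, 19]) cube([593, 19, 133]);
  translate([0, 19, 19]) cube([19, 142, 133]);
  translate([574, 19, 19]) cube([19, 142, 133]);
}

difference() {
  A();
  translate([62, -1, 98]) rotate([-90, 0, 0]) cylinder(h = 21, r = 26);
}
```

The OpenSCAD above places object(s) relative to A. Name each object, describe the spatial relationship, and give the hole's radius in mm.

A is an open box. The open box has a circular hole through its front wall. The hole's radius is 26 mm.

The subtracted cylinder has r = 26 mm.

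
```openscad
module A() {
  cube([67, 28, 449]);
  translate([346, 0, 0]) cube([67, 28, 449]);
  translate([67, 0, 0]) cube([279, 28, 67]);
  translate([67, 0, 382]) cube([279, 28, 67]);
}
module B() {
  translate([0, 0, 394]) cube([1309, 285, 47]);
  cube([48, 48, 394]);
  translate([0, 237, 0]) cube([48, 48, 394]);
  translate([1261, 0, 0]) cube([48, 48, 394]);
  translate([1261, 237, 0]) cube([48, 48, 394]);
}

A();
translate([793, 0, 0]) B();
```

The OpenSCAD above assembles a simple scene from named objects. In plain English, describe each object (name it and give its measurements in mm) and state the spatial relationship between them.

A is a picture frame with a 279×315 mm rectangular opening (x by z) and a uniform 67 mm border on every side. Frame depth is 28 mm along y. It is built from two vertical stiles running the full outside height and two horizontal rails spanning the gap between the stiles.

B is a bench: a 1309×285 mm seat slab, 47 mm thick, top at z = 441 mm, on four 48×48 mm square legs flush with the seat corners and standing on z = 0.

The bench is on the floor beside the picture frame on its +x side.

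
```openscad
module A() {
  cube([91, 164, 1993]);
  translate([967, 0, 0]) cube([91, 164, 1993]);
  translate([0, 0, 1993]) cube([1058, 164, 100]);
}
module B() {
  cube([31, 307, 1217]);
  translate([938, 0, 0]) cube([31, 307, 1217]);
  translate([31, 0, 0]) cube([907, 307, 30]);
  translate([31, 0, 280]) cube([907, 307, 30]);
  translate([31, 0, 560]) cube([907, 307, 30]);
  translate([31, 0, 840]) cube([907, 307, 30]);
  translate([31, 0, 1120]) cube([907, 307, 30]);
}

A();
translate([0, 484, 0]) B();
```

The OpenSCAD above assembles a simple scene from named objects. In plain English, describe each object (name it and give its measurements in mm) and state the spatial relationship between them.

A is a rectangular door frame: two vertical jambs of 91×164 mm section, 1993 mm tall, with a clear opening 876 mm wide between their inner faces. A header 100 mm tall and 164 mm deep lies on top of the jambs and spans the full outside width.

B is a bookshelf 969 mm wide overall, 307 mm deep and 1217 mm tall. The two sides are 31 mm thick vertical panels. 5 horizontal shelves of 30 mm thickness span between the inner faces of the sides; the lowest shelf sits on the floor and shelves are stacked with a clear vertical gap of 250 mm between each pair.

The bookshelf is on the floor beside the door frame on its +y side.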